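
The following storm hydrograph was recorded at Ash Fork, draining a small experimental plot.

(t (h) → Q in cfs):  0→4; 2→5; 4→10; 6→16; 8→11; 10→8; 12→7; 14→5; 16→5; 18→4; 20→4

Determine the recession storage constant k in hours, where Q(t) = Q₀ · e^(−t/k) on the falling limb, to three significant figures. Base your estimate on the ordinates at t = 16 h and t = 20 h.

On the falling limb, Q drops from 5 to 4 cfs between t = 16 h and t = 20 h (Δt = 4 h).
k = −Δt / ln(Q₂/Q₁) = −4 / ln(4/5) = 17.9 h.

k ≈ 17.9 h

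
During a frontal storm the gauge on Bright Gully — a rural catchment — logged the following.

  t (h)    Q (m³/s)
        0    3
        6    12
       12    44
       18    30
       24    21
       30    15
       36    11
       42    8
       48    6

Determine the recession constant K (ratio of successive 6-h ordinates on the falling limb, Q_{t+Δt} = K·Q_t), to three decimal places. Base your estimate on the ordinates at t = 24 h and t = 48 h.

Using the recession-limb readings at t = 24 h and t = 48 h: Q falls from 21 to 6 m³/s over 4 intervals.
K = (Q₂/Q₁)^(1/4) = (6/21)^(1/4) = 0.731.

K ≈ 0.731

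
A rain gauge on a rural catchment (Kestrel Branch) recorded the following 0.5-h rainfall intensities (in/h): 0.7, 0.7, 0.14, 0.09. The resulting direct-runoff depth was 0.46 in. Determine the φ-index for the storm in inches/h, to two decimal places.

φ ≈ 0.24 in/h

Only the 2 blocks with intensity above φ contribute runoff: 0.7, 0.7 in/h.
Σ(I−φ)·Δt = d  ⇒  (0.7+0.7 − 2φ)·0.5 = 0.46
φ = (1.400 − 0.46/0.5) / 2 = 0.24 in/h.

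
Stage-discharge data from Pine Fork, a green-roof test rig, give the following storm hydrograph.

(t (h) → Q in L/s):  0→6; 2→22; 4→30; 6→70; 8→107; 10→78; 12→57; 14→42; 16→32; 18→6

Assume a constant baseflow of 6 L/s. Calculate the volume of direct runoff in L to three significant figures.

Direct-runoff ordinates (Q − Q_b): 0.0, 16.0, 24.0, 64.0, 101.0, 72.0, 51.0, 36.0, 26.0, 0.0 L/s.
ΣQ_DR = 390.0 L/s.
With Δt = 2 h = 7200 s, V = ΣQ_DR · Δt = 390.0 × 7200 = 2.81 × 10^6 L.

V ≈ 2.81 × 10^6 L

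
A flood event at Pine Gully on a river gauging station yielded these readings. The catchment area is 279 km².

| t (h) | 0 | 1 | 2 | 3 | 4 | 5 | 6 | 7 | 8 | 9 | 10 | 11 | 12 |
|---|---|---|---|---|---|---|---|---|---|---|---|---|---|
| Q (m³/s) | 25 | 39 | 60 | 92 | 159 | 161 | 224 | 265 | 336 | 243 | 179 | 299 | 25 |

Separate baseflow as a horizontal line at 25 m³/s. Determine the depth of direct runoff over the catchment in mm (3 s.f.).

d ≈ 23.0 mm

Direct runoff: 0.0, 14.0, 35.0, 67.0, 134.0, 136.0, 199.0, 240.0, 311.0, 218.0, 154.0, 274.0, 0.0 m³/s; ΣQ_DR = 1782 m³/s.
V = ΣQ_DR · Δt = 1782 × 3600 s = 6.415 × 10^6 m³.
Over A = 279 km², depth = V / A = 23.0 mm.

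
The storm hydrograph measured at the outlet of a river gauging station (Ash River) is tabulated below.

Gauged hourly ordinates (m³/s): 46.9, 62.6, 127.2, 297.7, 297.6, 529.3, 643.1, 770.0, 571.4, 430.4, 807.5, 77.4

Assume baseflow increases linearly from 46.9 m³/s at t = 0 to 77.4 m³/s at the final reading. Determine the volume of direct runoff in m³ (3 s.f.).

Direct-runoff ordinates (Q − Q_b): 0.00, 12.93, 74.75, 242.48, 239.61, 468.54, 579.56, 703.69, 502.32, 358.55, 732.87, 0.00 m³/s.
ΣQ_DR = 3915 m³/s.
With Δt = 1 h = 3600 s, V = ΣQ_DR · Δt = 3915 × 3600 = 1.41 × 10^7 m³.

V ≈ 1.41 × 10^7 m³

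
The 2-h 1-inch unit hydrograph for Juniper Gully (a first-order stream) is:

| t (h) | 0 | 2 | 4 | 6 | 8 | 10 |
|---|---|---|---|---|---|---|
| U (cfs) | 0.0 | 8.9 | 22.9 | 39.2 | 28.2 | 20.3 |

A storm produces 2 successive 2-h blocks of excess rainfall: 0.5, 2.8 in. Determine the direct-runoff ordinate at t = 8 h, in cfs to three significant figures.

Q ≈ 124 cfs

By discrete convolution, Q_j = Σ (P_i / 1 in) · U_{j−i}.
At t = 8 h (j=4): Q = (0.5/1)·28.2 + (2.8/1)·39.2 = 124 cfs.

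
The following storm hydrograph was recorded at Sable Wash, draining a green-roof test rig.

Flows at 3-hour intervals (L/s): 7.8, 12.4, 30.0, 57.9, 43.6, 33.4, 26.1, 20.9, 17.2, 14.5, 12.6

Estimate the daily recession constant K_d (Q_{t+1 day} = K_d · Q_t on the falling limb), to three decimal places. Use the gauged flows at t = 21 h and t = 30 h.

K_d ≈ 0.259

Between t = 21 h and t = 30 h the flow falls from 20.9 to 12.6 L/s over 3×3 h = 9 h.
Per-interval ratio K = (12.6/20.9)^(1/3) = 0.8448; K_d = K^(24/3) = 0.259.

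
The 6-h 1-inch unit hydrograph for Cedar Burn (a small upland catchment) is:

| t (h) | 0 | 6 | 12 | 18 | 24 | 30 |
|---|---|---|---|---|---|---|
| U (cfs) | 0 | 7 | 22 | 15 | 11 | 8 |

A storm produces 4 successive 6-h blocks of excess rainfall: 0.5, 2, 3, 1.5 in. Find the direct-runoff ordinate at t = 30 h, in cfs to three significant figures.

By discrete convolution, Q_j = Σ (P_i / 1 in) · U_{j−i}.
At t = 30 h (j=5): Q = (0.5/1)·8 + (2/1)·11 + (3/1)·15 + (1.5/1)·22 = 104 cfs.

Q ≈ 104 cfs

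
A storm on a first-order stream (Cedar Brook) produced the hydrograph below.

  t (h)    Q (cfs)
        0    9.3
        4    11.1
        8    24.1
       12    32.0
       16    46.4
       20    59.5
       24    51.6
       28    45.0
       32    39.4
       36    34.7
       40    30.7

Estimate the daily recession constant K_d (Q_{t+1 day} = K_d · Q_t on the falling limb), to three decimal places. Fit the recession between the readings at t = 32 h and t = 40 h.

K_d ≈ 0.473

Between t = 32 h and t = 40 h the flow falls from 39.4 to 30.7 cfs over 2×4 h = 8 h.
Per-interval ratio K = (30.7/39.4)^(1/2) = 0.8827; K_d = K^(24/4) = 0.473.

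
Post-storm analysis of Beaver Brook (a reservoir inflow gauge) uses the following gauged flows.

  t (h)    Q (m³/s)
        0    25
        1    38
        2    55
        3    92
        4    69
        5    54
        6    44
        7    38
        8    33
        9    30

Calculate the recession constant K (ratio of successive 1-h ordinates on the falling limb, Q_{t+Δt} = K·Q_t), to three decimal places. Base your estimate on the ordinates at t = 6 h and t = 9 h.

K ≈ 0.880

Using the recession-limb readings at t = 6 h and t = 9 h: Q falls from 44 to 30 m³/s over 3 intervals.
K = (Q₂/Q₁)^(1/3) = (30/44)^(1/3) = 0.880.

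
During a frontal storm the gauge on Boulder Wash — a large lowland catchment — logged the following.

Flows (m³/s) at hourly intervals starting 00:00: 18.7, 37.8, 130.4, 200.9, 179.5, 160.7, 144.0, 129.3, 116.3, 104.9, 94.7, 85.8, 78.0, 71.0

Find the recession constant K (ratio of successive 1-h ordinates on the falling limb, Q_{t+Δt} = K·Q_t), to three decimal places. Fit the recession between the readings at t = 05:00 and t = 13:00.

K ≈ 0.903

Using the recession-limb readings at t = 05:00 and t = 13:00: Q falls from 160.7 to 71.0 m³/s over 8 intervals.
K = (Q₂/Q₁)^(1/8) = (71.0/160.7)^(1/8) = 0.903.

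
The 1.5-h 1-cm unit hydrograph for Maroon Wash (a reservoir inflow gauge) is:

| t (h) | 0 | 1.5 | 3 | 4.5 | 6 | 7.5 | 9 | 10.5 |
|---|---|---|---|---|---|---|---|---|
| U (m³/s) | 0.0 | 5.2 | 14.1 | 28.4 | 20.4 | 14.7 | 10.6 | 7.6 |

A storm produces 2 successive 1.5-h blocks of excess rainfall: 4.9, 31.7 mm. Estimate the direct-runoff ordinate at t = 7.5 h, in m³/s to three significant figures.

By discrete convolution, Q_j = Σ (P_i / 10 mm) · U_{j−i}.
At t = 7.5 h (j=5): Q = (4.9/10)·14.7 + (31.7/10)·20.4 = 71.9 m³/s.

Q ≈ 71.9 m³/s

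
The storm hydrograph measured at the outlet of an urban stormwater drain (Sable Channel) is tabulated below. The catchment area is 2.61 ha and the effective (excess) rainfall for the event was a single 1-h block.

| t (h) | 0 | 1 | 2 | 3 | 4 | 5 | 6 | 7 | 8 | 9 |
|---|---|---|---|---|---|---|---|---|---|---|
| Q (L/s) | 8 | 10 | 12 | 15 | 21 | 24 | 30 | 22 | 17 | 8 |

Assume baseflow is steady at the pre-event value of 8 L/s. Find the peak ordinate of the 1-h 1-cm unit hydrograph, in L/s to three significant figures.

U_p ≈ 18.3 L/s

Direct runoff: 0.0, 2.0, 4.0, 7.0, 13.0, 16.0, 22.0, 14.0, 9.0, 0.0 L/s; ΣQ_DR = 87.00 L/s, peak = 22.0 L/s.
Runoff depth d = ΣQ_DR·Δt / A = 87.00 × 3600 / (2.61 ha) = 12.00 mm.
The 1-cm UH is the DRH scaled by (10 mm)/d, so U_p = 22.0 × 10/12.00 = 18.3 L/s.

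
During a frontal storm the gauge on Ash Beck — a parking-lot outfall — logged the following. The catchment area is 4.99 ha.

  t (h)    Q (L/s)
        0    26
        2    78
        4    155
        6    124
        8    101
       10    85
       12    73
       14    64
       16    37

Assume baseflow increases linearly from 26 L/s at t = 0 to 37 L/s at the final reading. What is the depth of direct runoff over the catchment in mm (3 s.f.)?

d ≈ 66.3 mm

Direct runoff: 0.00, 50.62, 126.25, 93.88, 69.50, 52.12, 38.75, 28.38, 0.00 L/s; ΣQ_DR = 459.5 L/s.
V = ΣQ_DR · Δt = 459.5 × 7200 s = 3.308 × 10^6 L.
Over A = 4.99 ha, depth = V / A = 66.3 mm.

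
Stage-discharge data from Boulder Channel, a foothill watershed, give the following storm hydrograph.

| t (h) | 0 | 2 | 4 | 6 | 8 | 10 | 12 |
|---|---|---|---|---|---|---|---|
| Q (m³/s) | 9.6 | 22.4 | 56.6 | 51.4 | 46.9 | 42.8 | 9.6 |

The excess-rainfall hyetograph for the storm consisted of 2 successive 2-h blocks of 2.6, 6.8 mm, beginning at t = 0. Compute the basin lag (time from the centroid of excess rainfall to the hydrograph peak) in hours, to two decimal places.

t_L ≈ 1.55 h

Centroid of excess rainfall: t_c = Σ P_i·t̄_i / ΣP_i = 2.4468 h (block centres at 1, 3 h).
Hydrograph peak occurs at t = 4 h, so basin lag t_L = 4 − 2.4468 = 1.55 h.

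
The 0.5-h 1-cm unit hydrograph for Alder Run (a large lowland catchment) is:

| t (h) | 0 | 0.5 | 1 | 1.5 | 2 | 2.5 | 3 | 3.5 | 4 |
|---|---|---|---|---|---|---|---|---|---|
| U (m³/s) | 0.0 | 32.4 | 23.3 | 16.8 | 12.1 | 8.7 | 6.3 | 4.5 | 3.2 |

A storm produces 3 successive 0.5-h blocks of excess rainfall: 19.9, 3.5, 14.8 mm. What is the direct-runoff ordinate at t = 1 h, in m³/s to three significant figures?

By discrete convolution, Q_j = Σ (P_i / 10 mm) · U_{j−i}.
At t = 1 h (j=2): Q = (19.9/10)·23.3 + (3.5/10)·32.4 + (14.8/10)·0.0 = 57.7 m³/s.

Q ≈ 57.7 m³/s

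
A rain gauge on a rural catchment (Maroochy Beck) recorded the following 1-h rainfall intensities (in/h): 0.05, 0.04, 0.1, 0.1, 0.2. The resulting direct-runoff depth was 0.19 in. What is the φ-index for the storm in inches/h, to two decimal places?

φ ≈ 0.07 in/h

Only the 3 blocks with intensity above φ contribute runoff: 0.1, 0.1, 0.2 in/h.
Σ(I−φ)·Δt = d  ⇒  (0.1+0.1+0.2 − 3φ)·1 = 0.19
φ = (0.4000 − 0.19/1) / 3 = 0.07 in/h.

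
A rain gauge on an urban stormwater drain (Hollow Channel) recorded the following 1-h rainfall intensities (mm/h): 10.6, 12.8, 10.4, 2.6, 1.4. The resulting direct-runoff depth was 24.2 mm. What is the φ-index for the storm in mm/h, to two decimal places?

φ ≈ 3.20 mm/h

Only the 3 blocks with intensity above φ contribute runoff: 10.6, 12.8, 10.4 mm/h.
Σ(I−φ)·Δt = d  ⇒  (10.6+12.8+10.4 − 3φ)·1 = 24.2
φ = (33.80 − 24.2/1) / 3 = 3.20 mm/h.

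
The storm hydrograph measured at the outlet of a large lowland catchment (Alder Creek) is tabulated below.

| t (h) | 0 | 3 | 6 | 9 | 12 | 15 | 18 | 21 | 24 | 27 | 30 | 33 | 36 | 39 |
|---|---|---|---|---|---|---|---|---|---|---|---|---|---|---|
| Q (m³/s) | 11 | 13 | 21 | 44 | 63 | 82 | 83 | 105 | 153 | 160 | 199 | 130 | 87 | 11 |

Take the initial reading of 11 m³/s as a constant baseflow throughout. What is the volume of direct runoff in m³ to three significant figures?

V ≈ 1.09 × 10^7 m³

Direct-runoff ordinates (Q − Q_b): 0.0, 2.0, 10.0, 33.0, 52.0, 71.0, 72.0, 94.0, 142.0, 149.0, 188.0, 119.0, 76.0, 0.0 m³/s.
ΣQ_DR = 1008 m³/s.
With Δt = 3 h = 10800 s, V = ΣQ_DR · Δt = 1008 × 10800 = 1.09 × 10^7 m³.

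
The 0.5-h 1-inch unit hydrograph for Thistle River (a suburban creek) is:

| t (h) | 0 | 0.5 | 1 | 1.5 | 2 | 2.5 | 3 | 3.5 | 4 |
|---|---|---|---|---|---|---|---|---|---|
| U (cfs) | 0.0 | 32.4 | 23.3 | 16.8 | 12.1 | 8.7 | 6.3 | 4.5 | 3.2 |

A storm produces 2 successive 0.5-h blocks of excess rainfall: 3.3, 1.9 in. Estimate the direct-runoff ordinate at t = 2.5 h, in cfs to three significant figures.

Q ≈ 51.7 cfs

By discrete convolution, Q_j = Σ (P_i / 1 in) · U_{j−i}.
At t = 2.5 h (j=5): Q = (3.3/1)·8.7 + (1.9/1)·12.1 = 51.7 cfs.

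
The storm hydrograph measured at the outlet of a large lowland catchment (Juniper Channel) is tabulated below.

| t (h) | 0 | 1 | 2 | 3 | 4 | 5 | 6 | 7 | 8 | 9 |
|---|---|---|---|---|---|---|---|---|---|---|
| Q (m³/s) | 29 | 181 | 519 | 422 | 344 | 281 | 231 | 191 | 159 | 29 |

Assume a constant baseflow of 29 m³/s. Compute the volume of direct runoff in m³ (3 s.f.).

Direct-runoff ordinates (Q − Q_b): 0.0, 152.0, 490.0, 393.0, 315.0, 252.0, 202.0, 162.0, 130.0, 0.0 m³/s.
ΣQ_DR = 2096 m³/s.
With Δt = 1 h = 3600 s, V = ΣQ_DR · Δt = 2096 × 3600 = 7.55 × 10^6 m³.

V ≈ 7.55 × 10^6 m³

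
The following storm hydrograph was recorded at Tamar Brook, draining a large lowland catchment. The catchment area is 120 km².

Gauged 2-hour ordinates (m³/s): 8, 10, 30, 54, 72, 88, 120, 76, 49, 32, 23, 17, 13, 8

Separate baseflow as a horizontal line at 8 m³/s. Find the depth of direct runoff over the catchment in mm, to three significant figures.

Direct runoff: 0.0, 2.0, 22.0, 46.0, 64.0, 80.0, 112.0, 68.0, 41.0, 24.0, 15.0, 9.0, 5.0, 0.0 m³/s; ΣQ_DR = 488.0 m³/s.
V = ΣQ_DR · Δt = 488.0 × 7200 s = 3.514 × 10^6 m³.
Over A = 120 km², depth = V / A = 29.3 mm.

d ≈ 29.3 mm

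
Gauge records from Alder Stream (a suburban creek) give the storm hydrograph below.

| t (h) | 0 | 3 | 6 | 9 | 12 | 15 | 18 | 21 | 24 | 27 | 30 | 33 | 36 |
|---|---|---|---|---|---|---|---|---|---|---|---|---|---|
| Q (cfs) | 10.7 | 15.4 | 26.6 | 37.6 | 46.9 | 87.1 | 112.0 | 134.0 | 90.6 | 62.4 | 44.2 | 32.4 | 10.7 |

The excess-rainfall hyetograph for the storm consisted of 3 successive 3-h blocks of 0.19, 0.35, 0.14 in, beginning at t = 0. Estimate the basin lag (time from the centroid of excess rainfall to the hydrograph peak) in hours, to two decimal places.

Centroid of excess rainfall: t_c = Σ P_i·t̄_i / ΣP_i = 4.2794 h (block centres at 1.5, 4.5, 7.5 h).
Hydrograph peak occurs at t = 21 h, so basin lag t_L = 21 − 4.2794 = 16.72 h.

t_L ≈ 16.72 h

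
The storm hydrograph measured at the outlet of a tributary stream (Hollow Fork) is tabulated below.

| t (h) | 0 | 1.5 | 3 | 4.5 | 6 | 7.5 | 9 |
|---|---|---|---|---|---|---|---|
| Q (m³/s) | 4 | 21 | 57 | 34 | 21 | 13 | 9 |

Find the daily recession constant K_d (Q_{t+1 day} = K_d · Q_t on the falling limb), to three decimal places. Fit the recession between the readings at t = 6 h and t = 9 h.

Between t = 6 h and t = 9 h the flow falls from 21 to 9 m³/s over 2×1.5 h = 3 h.
Per-interval ratio K = (9/21)^(1/2) = 0.6547; K_d = K^(24/1.5) = 0.001.

K_d ≈ 0.001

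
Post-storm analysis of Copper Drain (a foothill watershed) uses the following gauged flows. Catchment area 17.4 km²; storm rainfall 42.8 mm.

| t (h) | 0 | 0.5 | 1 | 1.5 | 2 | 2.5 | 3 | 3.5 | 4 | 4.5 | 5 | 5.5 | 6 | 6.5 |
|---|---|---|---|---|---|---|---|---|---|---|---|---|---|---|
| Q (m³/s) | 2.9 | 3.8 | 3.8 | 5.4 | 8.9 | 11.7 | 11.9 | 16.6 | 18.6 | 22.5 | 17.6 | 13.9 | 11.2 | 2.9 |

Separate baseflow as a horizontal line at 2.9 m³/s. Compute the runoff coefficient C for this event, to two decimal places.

C ≈ 0.27

ΣQ_DR = 111.1 m³/s; V = ΣQ_DR·Δt = 2.000 × 10^5 m³.
Runoff depth d = V / A = 11.49 mm.
C = d / P = 11.49 / 42.8 = 0.27.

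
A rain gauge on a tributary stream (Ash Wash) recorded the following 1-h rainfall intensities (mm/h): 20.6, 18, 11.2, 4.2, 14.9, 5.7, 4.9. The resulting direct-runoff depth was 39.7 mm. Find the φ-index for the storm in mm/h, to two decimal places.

φ ≈ 6.25 mm/h

Only the 4 blocks with intensity above φ contribute runoff: 20.6, 18, 11.2, 14.9 mm/h.
Σ(I−φ)·Δt = d  ⇒  (20.6+18+11.2+14.9 − 4φ)·1 = 39.7
φ = (64.70 − 39.7/1) / 4 = 6.25 mm/h.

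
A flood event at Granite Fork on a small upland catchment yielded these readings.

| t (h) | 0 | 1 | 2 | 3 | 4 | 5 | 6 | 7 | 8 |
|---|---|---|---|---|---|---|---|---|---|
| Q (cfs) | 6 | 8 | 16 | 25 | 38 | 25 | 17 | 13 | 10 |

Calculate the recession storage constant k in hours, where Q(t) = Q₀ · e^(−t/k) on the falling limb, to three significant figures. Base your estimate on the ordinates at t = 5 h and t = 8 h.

On the falling limb, Q drops from 25 to 10 cfs between t = 5 h and t = 8 h (Δt = 3 h).
k = −Δt / ln(Q₂/Q₁) = −3 / ln(10/25) = 3.27 h.

k ≈ 3.27 h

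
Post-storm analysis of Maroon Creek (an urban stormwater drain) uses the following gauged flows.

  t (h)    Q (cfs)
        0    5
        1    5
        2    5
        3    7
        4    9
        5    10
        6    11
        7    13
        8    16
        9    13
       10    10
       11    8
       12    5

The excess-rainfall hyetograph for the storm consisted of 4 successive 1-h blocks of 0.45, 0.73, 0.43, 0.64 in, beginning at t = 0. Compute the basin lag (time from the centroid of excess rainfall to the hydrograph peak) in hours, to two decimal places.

t_L ≈ 5.94 h

Centroid of excess rainfall: t_c = Σ P_i·t̄_i / ΣP_i = 2.0600 h (block centres at 0.5, 1.5, 2.5, 3.5 h).
Hydrograph peak occurs at t = 8 h, so basin lag t_L = 8 − 2.0600 = 5.94 h.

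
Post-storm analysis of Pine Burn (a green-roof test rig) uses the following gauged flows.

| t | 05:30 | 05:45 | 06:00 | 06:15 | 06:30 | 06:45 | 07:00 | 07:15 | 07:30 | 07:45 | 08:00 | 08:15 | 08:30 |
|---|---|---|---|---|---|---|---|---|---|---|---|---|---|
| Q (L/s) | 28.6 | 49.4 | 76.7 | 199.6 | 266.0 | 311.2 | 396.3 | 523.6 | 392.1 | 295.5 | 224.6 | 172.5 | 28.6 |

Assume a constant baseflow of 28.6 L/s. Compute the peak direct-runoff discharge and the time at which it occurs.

Subtracting baseflow gives direct-runoff ordinates: 0.0, 20.8, 48.1, 171.0, 237.4, 282.6, 367.7, 495.0, 363.5, 266.9, 196.0, 143.9, 0.0 L/s.
The maximum is 495.0 L/s, occurring at the reading for t = 07:15.

Q_p = 495.0 L/s at t = 07:15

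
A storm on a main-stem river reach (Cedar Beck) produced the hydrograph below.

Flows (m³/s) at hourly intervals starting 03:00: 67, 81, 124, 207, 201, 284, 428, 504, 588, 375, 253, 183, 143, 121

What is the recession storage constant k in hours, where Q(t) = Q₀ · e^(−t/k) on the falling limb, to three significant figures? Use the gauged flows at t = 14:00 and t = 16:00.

On the falling limb, Q drops from 183 to 121 m³/s between t = 14:00 and t = 16:00 (Δt = 2 h).
k = −Δt / ln(Q₂/Q₁) = −2 / ln(121/183) = 4.83 h.

k ≈ 4.83 h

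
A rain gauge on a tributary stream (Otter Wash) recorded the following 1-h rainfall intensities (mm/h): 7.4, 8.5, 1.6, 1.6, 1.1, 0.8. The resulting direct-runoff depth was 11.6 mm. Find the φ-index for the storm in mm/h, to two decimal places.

φ ≈ 2.15 mm/h

Only the 2 blocks with intensity above φ contribute runoff: 7.4, 8.5 mm/h.
Σ(I−φ)·Δt = d  ⇒  (7.4+8.5 − 2φ)·1 = 11.6
φ = (15.90 − 11.6/1) / 2 = 2.15 mm/h.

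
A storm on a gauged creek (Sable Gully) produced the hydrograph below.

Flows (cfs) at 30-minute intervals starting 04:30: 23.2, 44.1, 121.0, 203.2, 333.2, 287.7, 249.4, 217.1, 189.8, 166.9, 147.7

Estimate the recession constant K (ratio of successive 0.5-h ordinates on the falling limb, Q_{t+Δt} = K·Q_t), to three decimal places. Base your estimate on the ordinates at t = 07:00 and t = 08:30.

Using the recession-limb readings at t = 07:00 and t = 08:30: Q falls from 287.7 to 189.8 cfs over 3 intervals.
K = (Q₂/Q₁)^(1/3) = (189.8/287.7)^(1/3) = 0.871.

K ≈ 0.871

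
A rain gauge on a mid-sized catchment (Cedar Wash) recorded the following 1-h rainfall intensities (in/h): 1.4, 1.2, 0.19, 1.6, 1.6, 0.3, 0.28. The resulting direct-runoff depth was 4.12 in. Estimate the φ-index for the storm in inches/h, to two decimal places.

Only the 4 blocks with intensity above φ contribute runoff: 1.4, 1.2, 1.6, 1.6 in/h.
Σ(I−φ)·Δt = d  ⇒  (1.4+1.2+1.6+1.6 − 4φ)·1 = 4.12
φ = (5.800 − 4.12/1) / 4 = 0.42 in/h.

φ ≈ 0.42 in/h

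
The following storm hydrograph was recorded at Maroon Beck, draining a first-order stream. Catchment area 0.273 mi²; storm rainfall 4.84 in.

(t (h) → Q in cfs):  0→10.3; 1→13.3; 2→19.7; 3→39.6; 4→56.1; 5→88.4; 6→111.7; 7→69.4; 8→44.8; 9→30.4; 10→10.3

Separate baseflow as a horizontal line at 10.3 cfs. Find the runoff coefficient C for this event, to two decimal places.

C ≈ 0.45

ΣQ_DR = 380.7 cfs; V = ΣQ_DR·Δt = 1.371 × 10^6 ft³.
Runoff depth d = V / A = 2.161 in.
C = d / P = 2.161 / 4.84 = 0.45.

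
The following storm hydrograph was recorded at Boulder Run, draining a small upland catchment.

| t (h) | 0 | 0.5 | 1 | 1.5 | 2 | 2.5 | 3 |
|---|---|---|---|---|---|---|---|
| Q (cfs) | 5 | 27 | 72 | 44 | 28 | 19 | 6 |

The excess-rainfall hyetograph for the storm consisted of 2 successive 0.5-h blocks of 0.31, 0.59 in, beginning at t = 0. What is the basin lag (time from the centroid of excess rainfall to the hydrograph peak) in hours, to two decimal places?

t_L ≈ 0.42 h

Centroid of excess rainfall: t_c = Σ P_i·t̄_i / ΣP_i = 0.5778 h (block centres at 0.25, 0.75 h).
Hydrograph peak occurs at t = 1 h, so basin lag t_L = 1 − 0.5778 = 0.42 h.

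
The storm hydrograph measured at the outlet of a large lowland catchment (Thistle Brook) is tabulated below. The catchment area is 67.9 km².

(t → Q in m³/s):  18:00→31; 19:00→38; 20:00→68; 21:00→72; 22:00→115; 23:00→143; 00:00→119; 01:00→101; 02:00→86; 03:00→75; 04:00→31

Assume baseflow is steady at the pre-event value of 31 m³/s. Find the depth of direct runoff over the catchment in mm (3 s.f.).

Direct runoff: 0.0, 7.0, 37.0, 41.0, 84.0, 112.0, 88.0, 70.0, 55.0, 44.0, 0.0 m³/s; ΣQ_DR = 538.0 m³/s.
V = ΣQ_DR · Δt = 538.0 × 3600 s = 1.937 × 10^6 m³.
Over A = 67.9 km², depth = V / A = 28.5 mm.

d ≈ 28.5 mm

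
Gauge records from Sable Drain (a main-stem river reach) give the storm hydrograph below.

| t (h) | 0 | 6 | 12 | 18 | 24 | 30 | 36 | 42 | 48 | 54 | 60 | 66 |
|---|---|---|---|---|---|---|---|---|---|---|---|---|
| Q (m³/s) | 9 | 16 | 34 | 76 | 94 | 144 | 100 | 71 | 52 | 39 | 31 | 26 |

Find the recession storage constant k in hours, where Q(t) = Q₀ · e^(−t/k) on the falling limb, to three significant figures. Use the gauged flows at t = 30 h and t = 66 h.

k ≈ 21.0 h

On the falling limb, Q drops from 144 to 26 m³/s between t = 30 h and t = 66 h (Δt = 36 h).
k = −Δt / ln(Q₂/Q₁) = −36 / ln(26/144) = 21.0 h.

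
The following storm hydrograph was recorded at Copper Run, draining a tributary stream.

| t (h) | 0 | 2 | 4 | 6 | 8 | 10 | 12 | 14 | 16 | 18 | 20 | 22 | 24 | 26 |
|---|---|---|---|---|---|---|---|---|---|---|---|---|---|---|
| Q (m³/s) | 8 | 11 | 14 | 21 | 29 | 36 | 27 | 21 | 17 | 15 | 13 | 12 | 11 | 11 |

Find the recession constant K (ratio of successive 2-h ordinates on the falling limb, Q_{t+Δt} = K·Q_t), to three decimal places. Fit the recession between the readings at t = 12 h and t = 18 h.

Using the recession-limb readings at t = 12 h and t = 18 h: Q falls from 27 to 15 m³/s over 3 intervals.
K = (Q₂/Q₁)^(1/3) = (15/27)^(1/3) = 0.822.

K ≈ 0.822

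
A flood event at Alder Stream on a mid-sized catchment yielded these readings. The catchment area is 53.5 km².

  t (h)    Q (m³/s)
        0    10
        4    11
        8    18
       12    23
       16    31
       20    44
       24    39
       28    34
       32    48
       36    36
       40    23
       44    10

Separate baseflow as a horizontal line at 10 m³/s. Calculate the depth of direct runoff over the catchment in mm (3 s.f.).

Direct runoff: 0.0, 1.0, 8.0, 13.0, 21.0, 34.0, 29.0, 24.0, 38.0, 26.0, 13.0, 0.0 m³/s; ΣQ_DR = 207.0 m³/s.
V = ΣQ_DR · Δt = 207.0 × 14400 s = 2.981 × 10^6 m³.
Over A = 53.5 km², depth = V / A = 55.7 mm.

d ≈ 55.7 mm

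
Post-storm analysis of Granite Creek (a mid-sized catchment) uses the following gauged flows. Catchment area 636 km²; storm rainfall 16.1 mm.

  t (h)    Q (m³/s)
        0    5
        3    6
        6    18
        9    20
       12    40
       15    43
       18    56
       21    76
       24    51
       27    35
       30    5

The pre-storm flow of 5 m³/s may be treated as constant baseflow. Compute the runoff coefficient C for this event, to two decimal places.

C ≈ 0.32

ΣQ_DR = 300.0 m³/s; V = ΣQ_DR·Δt = 3.240 × 10^6 m³.
Runoff depth d = V / A = 5.094 mm.
C = d / P = 5.094 / 16.1 = 0.32.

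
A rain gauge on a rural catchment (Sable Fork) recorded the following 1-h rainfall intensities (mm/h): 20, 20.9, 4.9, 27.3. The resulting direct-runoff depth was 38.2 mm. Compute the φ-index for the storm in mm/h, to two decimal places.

Only the 3 blocks with intensity above φ contribute runoff: 20, 20.9, 27.3 mm/h.
Σ(I−φ)·Δt = d  ⇒  (20+20.9+27.3 − 3φ)·1 = 38.2
φ = (68.20 − 38.2/1) / 3 = 10.00 mm/h.

φ ≈ 10.00 mm/h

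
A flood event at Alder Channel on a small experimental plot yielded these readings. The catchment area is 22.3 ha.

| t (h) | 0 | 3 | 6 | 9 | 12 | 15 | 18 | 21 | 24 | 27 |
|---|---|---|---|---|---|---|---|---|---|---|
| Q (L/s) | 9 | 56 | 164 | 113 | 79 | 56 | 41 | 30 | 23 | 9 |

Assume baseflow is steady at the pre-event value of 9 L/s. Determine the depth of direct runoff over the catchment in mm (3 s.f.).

Direct runoff: 0.0, 47.0, 155.0, 104.0, 70.0, 47.0, 32.0, 21.0, 14.0, 0.0 L/s; ΣQ_DR = 490.0 L/s.
V = ΣQ_DR · Δt = 490.0 × 10800 s = 5.292 × 10^6 L.
Over A = 22.3 ha, depth = V / A = 23.7 mm.

d ≈ 23.7 mm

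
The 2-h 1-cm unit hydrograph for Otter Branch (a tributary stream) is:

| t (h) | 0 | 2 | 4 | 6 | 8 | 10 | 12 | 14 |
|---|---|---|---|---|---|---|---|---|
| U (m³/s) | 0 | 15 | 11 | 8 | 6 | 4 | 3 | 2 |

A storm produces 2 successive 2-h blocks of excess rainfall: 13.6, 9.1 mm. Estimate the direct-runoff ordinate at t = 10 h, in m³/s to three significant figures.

By discrete convolution, Q_j = Σ (P_i / 10 mm) · U_{j−i}.
At t = 10 h (j=5): Q = (13.6/10)·4 + (9.1/10)·6 = 10.9 m³/s.

Q ≈ 10.9 m³/s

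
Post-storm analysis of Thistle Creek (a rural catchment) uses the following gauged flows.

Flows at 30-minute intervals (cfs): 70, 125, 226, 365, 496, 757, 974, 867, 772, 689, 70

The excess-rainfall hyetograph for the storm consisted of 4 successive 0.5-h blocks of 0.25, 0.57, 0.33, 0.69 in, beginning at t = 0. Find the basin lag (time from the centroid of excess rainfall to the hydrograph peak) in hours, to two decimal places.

Centroid of excess rainfall: t_c = Σ P_i·t̄_i / ΣP_i = 1.1467 h (block centres at 0.25, 0.75, 1.25, 1.75 h).
Hydrograph peak occurs at t = 3 h, so basin lag t_L = 3 − 1.1467 = 1.85 h.

t_L ≈ 1.85 h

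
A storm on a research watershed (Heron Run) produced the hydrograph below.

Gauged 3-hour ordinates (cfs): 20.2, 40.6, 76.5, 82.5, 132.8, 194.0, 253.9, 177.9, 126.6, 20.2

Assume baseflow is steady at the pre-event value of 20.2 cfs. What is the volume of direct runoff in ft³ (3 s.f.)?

Direct-runoff ordinates (Q − Q_b): 0.0, 20.4, 56.3, 62.3, 112.6, 173.8, 233.7, 157.7, 106.4, 0.0 cfs.
ΣQ_DR = 923.2 cfs.
With Δt = 3 h = 10800 s, V = ΣQ_DR · Δt = 923.2 × 10800 = 9.97 × 10^6 ft³.

V ≈ 9.97 × 10^6 ft³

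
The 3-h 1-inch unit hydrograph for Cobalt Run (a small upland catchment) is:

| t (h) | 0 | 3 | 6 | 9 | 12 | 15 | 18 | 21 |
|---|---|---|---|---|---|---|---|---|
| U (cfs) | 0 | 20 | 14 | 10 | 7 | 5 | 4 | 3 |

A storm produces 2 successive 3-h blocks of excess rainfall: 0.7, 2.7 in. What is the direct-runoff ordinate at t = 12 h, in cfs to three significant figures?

By discrete convolution, Q_j = Σ (P_i / 1 in) · U_{j−i}.
At t = 12 h (j=4): Q = (0.7/1)·7 + (2.7/1)·10 = 31.9 cfs.

Q ≈ 31.9 cfs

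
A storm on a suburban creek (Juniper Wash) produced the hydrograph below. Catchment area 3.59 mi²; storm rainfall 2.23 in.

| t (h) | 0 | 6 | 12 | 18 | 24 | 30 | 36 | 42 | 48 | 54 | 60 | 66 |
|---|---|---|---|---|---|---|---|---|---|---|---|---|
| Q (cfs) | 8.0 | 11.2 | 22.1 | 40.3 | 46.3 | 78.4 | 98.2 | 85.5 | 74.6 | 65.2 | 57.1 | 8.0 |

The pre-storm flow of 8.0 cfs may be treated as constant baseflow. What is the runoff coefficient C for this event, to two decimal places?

C ≈ 0.58

ΣQ_DR = 498.9 cfs; V = ΣQ_DR·Δt = 1.078 × 10^7 ft³.
Runoff depth d = V / A = 1.292 in.
C = d / P = 1.292 / 2.23 = 0.58.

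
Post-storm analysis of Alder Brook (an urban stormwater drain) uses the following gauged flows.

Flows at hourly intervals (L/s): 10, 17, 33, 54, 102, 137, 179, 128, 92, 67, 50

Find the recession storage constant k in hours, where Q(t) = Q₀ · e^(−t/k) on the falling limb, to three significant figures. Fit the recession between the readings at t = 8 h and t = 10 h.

On the falling limb, Q drops from 92 to 50 L/s between t = 8 h and t = 10 h (Δt = 2 h).
k = −Δt / ln(Q₂/Q₁) = −2 / ln(50/92) = 3.28 h.

k ≈ 3.28 h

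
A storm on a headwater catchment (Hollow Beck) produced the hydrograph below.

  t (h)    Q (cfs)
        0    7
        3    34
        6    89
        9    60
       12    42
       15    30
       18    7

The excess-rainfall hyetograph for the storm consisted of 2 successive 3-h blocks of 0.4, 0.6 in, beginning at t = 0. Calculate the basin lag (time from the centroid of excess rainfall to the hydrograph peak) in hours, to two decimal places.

Centroid of excess rainfall: t_c = Σ P_i·t̄_i / ΣP_i = 3.3000 h (block centres at 1.5, 4.5 h).
Hydrograph peak occurs at t = 6 h, so basin lag t_L = 6 − 3.3000 = 2.70 h.

t_L ≈ 2.70 h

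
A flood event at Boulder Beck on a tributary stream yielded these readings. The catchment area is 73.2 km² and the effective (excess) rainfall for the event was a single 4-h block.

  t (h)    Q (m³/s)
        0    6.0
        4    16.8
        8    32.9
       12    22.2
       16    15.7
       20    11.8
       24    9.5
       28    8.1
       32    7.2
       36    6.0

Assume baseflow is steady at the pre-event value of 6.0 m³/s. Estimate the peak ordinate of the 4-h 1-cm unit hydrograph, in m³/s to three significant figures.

U_p ≈ 17.9 m³/s

Direct runoff: 0.0, 10.8, 26.9, 16.2, 9.7, 5.8, 3.5, 2.1, 1.2, 0.0 m³/s; ΣQ_DR = 76.20 m³/s, peak = 26.9 m³/s.
Runoff depth d = ΣQ_DR·Δt / A = 76.20 × 14400 / (73.2 km²) = 14.99 mm.
The 1-cm UH is the DRH scaled by (10 mm)/d, so U_p = 26.9 × 10/14.99 = 17.9 m³/s.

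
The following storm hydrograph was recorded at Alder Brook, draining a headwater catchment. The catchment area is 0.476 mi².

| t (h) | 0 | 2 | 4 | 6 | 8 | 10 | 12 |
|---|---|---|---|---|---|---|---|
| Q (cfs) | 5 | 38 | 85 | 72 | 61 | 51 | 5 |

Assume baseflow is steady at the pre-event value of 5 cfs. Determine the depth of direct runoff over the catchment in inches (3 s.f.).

d ≈ 1.84 in

Direct runoff: 0.0, 33.0, 80.0, 67.0, 56.0, 46.0, 0.0 cfs; ΣQ_DR = 282.0 cfs.
V = ΣQ_DR · Δt = 282.0 × 7200 s = 2.030 × 10^6 ft³.
Over A = 0.476 mi², depth = V / A = 1.84 in.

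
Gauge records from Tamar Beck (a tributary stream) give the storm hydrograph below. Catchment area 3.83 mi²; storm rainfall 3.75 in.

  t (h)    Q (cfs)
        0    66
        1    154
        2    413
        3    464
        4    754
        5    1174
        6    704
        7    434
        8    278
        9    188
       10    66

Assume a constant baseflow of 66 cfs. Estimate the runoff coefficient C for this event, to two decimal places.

C ≈ 0.43

ΣQ_DR = 3969 cfs; V = ΣQ_DR·Δt = 1.429 × 10^7 ft³.
Runoff depth d = V / A = 1.606 in.
C = d / P = 1.606 / 3.75 = 0.43.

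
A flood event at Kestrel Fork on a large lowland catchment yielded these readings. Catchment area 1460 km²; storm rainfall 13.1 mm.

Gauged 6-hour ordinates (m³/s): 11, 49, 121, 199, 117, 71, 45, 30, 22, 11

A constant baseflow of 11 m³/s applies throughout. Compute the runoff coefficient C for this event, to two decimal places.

ΣQ_DR = 566.0 m³/s; V = ΣQ_DR·Δt = 1.223 × 10^7 m³.
Runoff depth d = V / A = 8.374 mm.
C = d / P = 8.374 / 13.1 = 0.64.

C ≈ 0.64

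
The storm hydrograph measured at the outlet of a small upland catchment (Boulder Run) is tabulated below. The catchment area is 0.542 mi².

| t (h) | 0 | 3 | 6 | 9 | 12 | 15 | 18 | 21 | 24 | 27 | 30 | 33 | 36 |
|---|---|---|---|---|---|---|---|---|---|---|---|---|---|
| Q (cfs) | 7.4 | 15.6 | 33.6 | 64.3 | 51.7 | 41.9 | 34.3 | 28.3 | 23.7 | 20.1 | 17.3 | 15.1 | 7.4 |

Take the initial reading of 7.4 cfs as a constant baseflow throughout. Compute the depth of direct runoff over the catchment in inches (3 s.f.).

Direct runoff: 0.0, 8.2, 26.2, 56.9, 44.3, 34.5, 26.9, 20.9, 16.3, 12.7, 9.9, 7.7, 0.0 cfs; ΣQ_DR = 264.5 cfs.
V = ΣQ_DR · Δt = 264.5 × 10800 s = 2.857 × 10^6 ft³.
Over A = 0.542 mi², depth = V / A = 2.27 in.

d ≈ 2.27 in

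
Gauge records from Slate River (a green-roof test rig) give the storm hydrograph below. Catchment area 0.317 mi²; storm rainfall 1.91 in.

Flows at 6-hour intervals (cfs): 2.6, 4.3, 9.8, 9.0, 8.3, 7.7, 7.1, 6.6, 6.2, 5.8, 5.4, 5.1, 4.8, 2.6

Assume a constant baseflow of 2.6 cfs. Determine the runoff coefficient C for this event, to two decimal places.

C ≈ 0.75

ΣQ_DR = 48.90 cfs; V = ΣQ_DR·Δt = 1.056 × 10^6 ft³.
Runoff depth d = V / A = 1.434 in.
C = d / P = 1.434 / 1.91 = 0.75.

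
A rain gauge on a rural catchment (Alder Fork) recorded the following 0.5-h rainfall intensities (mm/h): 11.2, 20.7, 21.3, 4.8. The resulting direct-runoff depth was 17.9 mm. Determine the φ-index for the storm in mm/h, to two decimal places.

φ ≈ 5.80 mm/h

Only the 3 blocks with intensity above φ contribute runoff: 11.2, 20.7, 21.3 mm/h.
Σ(I−φ)·Δt = d  ⇒  (11.2+20.7+21.3 − 3φ)·0.5 = 17.9
φ = (53.20 − 17.9/0.5) / 3 = 5.80 mm/h.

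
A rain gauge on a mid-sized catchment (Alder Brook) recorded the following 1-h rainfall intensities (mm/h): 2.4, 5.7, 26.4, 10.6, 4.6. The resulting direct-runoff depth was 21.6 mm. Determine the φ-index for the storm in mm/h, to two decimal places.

Only the 2 blocks with intensity above φ contribute runoff: 26.4, 10.6 mm/h.
Σ(I−φ)·Δt = d  ⇒  (26.4+10.6 − 2φ)·1 = 21.6
φ = (37.00 − 21.6/1) / 2 = 7.70 mm/h.

φ ≈ 7.70 mm/h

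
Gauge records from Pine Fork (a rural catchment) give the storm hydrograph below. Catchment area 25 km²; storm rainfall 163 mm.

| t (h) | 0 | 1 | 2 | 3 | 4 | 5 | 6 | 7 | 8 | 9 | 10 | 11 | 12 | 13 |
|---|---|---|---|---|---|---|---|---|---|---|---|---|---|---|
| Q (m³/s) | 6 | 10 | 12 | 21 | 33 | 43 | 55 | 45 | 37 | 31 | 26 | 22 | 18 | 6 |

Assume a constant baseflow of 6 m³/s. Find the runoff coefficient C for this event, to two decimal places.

C ≈ 0.25

ΣQ_DR = 281.0 m³/s; V = ΣQ_DR·Δt = 1.012 × 10^6 m³.
Runoff depth d = V / A = 40.46 mm.
C = d / P = 40.46 / 163 = 0.25.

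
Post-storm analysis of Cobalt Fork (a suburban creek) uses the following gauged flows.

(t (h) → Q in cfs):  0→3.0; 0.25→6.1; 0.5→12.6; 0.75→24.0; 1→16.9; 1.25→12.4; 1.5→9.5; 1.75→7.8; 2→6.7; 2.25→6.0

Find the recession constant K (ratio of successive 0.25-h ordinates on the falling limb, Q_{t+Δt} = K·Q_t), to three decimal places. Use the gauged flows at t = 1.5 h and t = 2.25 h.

K ≈ 0.858

Using the recession-limb readings at t = 1.5 h and t = 2.25 h: Q falls from 9.5 to 6.0 cfs over 3 intervals.
K = (Q₂/Q₁)^(1/3) = (6.0/9.5)^(1/3) = 0.858.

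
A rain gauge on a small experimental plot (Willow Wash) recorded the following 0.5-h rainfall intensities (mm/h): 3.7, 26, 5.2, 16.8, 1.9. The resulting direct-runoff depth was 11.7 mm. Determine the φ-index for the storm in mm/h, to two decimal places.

φ ≈ 9.70 mm/h

Only the 2 blocks with intensity above φ contribute runoff: 26, 16.8 mm/h.
Σ(I−φ)·Δt = d  ⇒  (26+16.8 − 2φ)·0.5 = 11.7
φ = (42.80 − 11.7/0.5) / 2 = 9.70 mm/h.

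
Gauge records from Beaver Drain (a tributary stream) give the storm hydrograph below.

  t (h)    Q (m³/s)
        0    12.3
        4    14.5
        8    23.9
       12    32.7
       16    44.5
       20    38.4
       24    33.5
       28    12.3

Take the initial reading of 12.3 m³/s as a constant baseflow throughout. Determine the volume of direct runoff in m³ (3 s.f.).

Direct-runoff ordinates (Q − Q_b): 0.0, 2.2, 11.6, 20.4, 32.2, 26.1, 21.2, 0.0 m³/s.
ΣQ_DR = 113.7 m³/s.
With Δt = 4 h = 14400 s, V = ΣQ_DR · Δt = 113.7 × 14400 = 1.64 × 10^6 m³.

V ≈ 1.64 × 10^6 m³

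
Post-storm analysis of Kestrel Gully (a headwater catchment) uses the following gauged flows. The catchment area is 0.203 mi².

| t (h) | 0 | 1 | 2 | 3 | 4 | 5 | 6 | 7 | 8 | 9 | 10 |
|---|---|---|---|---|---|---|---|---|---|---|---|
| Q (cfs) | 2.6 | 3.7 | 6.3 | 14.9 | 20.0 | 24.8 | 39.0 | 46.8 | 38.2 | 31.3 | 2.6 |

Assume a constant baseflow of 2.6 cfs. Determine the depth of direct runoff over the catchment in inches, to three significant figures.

Direct runoff: 0.0, 1.1, 3.7, 12.3, 17.4, 22.2, 36.4, 44.2, 35.6, 28.7, 0.0 cfs; ΣQ_DR = 201.6 cfs.
V = ΣQ_DR · Δt = 201.6 × 3600 s = 7.258 × 10^5 ft³.
Over A = 0.203 mi², depth = V / A = 1.54 in.

d ≈ 1.54 in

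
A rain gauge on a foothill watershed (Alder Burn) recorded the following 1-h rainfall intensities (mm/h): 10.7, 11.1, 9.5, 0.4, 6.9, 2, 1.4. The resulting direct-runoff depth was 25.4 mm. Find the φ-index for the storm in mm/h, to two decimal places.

Only the 4 blocks with intensity above φ contribute runoff: 10.7, 11.1, 9.5, 6.9 mm/h.
Σ(I−φ)·Δt = d  ⇒  (10.7+11.1+9.5+6.9 − 4φ)·1 = 25.4
φ = (38.20 − 25.4/1) / 4 = 3.20 mm/h.

φ ≈ 3.20 mm/h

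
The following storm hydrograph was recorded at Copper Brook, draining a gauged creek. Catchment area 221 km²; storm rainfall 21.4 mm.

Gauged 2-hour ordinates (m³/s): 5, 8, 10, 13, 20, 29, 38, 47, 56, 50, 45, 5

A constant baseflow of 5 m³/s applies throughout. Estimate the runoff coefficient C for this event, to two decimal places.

ΣQ_DR = 266.0 m³/s; V = ΣQ_DR·Δt = 1.915 × 10^6 m³.
Runoff depth d = V / A = 8.666 mm.
C = d / P = 8.666 / 21.4 = 0.40.

C ≈ 0.40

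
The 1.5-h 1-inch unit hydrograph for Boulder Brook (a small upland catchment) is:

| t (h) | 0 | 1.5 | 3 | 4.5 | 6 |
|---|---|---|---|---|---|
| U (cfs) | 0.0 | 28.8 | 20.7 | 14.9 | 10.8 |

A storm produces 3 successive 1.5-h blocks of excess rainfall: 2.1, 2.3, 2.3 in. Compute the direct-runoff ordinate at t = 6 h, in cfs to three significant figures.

Q ≈ 105 cfs

By discrete convolution, Q_j = Σ (P_i / 1 in) · U_{j−i}.
At t = 6 h (j=4): Q = (2.1/1)·10.8 + (2.3/1)·14.9 + (2.3/1)·20.7 = 105 cfs.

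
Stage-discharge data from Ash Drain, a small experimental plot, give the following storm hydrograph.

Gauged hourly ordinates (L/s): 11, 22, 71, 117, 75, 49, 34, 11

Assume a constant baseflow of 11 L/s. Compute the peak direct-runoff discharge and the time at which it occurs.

Subtracting baseflow gives direct-runoff ordinates: 0.0, 11.0, 60.0, 106.0, 64.0, 38.0, 23.0, 0.0 L/s.
The maximum is 106.0 L/s, occurring at the reading for t = 3 h.

Q_p = 106.0 L/s at t = 3 h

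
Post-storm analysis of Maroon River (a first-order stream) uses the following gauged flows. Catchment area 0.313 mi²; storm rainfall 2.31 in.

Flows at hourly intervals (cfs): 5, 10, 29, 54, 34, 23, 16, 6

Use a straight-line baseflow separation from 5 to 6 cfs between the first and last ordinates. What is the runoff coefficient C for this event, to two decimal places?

C ≈ 0.29

ΣQ_DR = 133.0 cfs; V = ΣQ_DR·Δt = 4.788 × 10^5 ft³.
Runoff depth d = V / A = 0.6584 in.
C = d / P = 0.6584 / 2.31 = 0.29.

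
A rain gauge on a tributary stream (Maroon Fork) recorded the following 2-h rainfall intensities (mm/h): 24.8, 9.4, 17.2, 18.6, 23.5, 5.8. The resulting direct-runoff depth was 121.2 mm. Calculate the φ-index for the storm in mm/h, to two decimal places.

Only the 5 blocks with intensity above φ contribute runoff: 24.8, 9.4, 17.2, 18.6, 23.5 mm/h.
Σ(I−φ)·Δt = d  ⇒  (24.8+9.4+17.2+18.6+23.5 − 5φ)·2 = 121.2
φ = (93.50 − 121.2/2) / 5 = 6.58 mm/h.

φ ≈ 6.58 mm/h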